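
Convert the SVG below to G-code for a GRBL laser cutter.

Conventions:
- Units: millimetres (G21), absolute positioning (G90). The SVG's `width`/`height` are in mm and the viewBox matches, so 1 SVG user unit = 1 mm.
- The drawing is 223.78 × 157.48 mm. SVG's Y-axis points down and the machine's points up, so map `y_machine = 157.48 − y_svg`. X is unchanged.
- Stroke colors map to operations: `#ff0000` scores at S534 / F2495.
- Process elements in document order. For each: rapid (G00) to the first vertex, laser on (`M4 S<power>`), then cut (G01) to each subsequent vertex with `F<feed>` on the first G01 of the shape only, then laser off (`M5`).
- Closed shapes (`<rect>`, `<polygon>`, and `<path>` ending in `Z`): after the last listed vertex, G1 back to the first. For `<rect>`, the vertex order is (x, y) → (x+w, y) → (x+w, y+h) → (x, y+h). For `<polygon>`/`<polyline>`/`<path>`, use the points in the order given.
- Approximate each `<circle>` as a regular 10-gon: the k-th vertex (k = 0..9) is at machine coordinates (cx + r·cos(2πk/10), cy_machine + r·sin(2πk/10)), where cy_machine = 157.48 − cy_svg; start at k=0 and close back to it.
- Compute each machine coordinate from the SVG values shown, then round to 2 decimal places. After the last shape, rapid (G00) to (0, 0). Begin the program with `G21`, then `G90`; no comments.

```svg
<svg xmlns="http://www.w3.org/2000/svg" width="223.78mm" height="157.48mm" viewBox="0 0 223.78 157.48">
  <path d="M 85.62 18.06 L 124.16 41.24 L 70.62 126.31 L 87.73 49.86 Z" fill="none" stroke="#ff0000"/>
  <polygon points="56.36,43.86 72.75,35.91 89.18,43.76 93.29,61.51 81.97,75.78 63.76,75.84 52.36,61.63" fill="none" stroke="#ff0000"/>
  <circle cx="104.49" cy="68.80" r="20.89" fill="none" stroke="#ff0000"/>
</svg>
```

G21
G90
G00 X85.62 Y139.42
M4 S534
G01 X124.16 Y116.24 F2495
G01 X70.62 Y31.17
G01 X87.73 Y107.62
G01 X85.62 Y139.42
M5
G00 X56.36 Y113.62
M4 S534
G01 X72.75 Y121.57 F2495
G01 X89.18 Y113.72
G01 X93.29 Y95.97
G01 X81.97 Y81.70
G01 X63.76 Y81.64
G01 X52.36 Y95.85
G01 X56.36 Y113.62
M5
G00 X125.38 Y88.68
M4 S534
G01 X121.39 Y100.96 F2495
G01 X110.95 Y108.55
G01 X98.03 Y108.55
G01 X87.59 Y100.96
G01 X83.60 Y88.68
G01 X87.59 Y76.40
G01 X98.03 Y68.81
G01 X110.95 Y68.81
G01 X121.39 Y76.40
G01 X125.38 Y88.68
M5
G00 X0.00 Y0.00

1 u = 1 mm; y_m = 157.48 − y.

[1] `<path>` closed polygon, #ff0000→score S534 F2495: (85.62,139.42) → (124.16,116.24) → (70.62,31.17) → (87.73,107.62) → (85.62,139.42) (closed)

[2] `<polygon>` regular polygon, #ff0000→score S534 F2495: (56.36,113.62) → (72.75,121.57) → (89.18,113.72) → (93.29,95.97) → (81.97,81.70) → (63.76,81.64) → (52.36,95.85) → (56.36,113.62) (closed)

[3] `<circle>` circle, #ff0000→score S534 F2495: (125.38,88.68) → (121.39,100.96) → (110.95,108.55) → (98.03,108.55) → (87.59,100.96) → (83.60,88.68) → (87.59,76.40) → (98.03,68.81) → (110.95,68.81) → (121.39,76.40) → (125.38,88.68) (closed)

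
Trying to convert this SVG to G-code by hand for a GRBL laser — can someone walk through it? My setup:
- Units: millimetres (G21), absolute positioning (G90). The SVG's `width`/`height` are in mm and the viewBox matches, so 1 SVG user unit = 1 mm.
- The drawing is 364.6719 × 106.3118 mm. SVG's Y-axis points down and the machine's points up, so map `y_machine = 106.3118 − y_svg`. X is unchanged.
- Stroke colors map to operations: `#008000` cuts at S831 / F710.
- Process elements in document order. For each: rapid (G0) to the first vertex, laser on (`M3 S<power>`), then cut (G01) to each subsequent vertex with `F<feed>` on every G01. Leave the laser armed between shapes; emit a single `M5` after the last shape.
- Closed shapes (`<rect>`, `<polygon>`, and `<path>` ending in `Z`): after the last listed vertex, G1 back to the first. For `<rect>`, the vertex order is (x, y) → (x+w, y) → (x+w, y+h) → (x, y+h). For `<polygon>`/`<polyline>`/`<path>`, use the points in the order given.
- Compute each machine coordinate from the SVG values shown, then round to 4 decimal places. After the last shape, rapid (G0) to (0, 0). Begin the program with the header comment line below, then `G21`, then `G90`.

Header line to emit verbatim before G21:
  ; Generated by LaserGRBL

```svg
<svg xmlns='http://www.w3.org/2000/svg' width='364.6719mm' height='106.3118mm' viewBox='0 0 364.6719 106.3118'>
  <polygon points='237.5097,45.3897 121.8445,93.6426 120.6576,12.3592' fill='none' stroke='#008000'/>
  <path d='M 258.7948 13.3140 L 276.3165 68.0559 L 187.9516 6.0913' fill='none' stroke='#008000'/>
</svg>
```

1 u = 1 mm; y_m = 106.3118 − y.

[1] `<polygon>` closed polygon, #008000→cut S831 F710: (237.5097,60.9221) → (121.8445,12.6692) → (120.6576,93.9526) → (237.5097,60.9221) (closed)

[2] `<path>` open polyline, #008000→cut S831 F710: (258.7948,92.9978) → (276.3165,38.2559) → (187.9516,100.2205)

; Generated by LaserGRBL
G21
G90
G0 X237.5097 Y60.9221
M3 S831
G01 X121.8445 Y12.6692 F710
G01 X120.6576 Y93.9526 F710
G01 X237.5097 Y60.9221 F710
G0 X258.7948 Y92.9978
M3 S831
G01 X276.3165 Y38.2559 F710
G01 X187.9516 Y100.2205 F710
M5
G0 X0.0000 Y0.0000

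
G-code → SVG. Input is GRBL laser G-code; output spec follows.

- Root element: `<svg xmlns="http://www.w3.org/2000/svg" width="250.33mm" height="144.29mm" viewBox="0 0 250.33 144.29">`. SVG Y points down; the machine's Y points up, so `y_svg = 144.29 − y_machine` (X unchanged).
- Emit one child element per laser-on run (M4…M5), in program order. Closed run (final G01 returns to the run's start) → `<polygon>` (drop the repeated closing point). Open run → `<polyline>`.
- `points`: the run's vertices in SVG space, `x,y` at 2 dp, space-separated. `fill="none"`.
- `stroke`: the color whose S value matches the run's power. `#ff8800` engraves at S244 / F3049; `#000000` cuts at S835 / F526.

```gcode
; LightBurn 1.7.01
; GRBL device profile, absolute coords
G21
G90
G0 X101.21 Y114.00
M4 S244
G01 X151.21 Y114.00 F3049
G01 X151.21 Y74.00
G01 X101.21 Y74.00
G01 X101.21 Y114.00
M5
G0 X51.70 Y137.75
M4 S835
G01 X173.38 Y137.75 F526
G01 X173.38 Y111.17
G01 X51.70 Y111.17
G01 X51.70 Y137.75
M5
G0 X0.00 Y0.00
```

<svg xmlns="http://www.w3.org/2000/svg" width="250.33mm" height="144.29mm" viewBox="0 0 250.33 144.29">
  <polygon points="101.21,30.29 151.21,30.29 151.21,70.29 101.21,70.29" fill="none" stroke="#ff8800"/>
  <polygon points="51.70,6.54 173.38,6.54 173.38,33.12 51.70,33.12" fill="none" stroke="#000000"/>
</svg>

Machine Y-up, SVG Y-down with viewBox height 144.29, so y_svg = 144.29 − y_machine; X carries over.

Run 1: the run's S244 means `#ff8800` (engrave). The run returns to its start, so emit a `<polygon>` with points (Y-flipped): 101.21,30.29 151.21,30.29 151.21,70.29 101.21,70.29.

Run 2: S835 ⇒ cut layer `#000000`. The run returns to its start, so emit a `<polygon>` with points (Y-flipped): 51.70,6.54 173.38,6.54 173.38,33.12 51.70,33.12.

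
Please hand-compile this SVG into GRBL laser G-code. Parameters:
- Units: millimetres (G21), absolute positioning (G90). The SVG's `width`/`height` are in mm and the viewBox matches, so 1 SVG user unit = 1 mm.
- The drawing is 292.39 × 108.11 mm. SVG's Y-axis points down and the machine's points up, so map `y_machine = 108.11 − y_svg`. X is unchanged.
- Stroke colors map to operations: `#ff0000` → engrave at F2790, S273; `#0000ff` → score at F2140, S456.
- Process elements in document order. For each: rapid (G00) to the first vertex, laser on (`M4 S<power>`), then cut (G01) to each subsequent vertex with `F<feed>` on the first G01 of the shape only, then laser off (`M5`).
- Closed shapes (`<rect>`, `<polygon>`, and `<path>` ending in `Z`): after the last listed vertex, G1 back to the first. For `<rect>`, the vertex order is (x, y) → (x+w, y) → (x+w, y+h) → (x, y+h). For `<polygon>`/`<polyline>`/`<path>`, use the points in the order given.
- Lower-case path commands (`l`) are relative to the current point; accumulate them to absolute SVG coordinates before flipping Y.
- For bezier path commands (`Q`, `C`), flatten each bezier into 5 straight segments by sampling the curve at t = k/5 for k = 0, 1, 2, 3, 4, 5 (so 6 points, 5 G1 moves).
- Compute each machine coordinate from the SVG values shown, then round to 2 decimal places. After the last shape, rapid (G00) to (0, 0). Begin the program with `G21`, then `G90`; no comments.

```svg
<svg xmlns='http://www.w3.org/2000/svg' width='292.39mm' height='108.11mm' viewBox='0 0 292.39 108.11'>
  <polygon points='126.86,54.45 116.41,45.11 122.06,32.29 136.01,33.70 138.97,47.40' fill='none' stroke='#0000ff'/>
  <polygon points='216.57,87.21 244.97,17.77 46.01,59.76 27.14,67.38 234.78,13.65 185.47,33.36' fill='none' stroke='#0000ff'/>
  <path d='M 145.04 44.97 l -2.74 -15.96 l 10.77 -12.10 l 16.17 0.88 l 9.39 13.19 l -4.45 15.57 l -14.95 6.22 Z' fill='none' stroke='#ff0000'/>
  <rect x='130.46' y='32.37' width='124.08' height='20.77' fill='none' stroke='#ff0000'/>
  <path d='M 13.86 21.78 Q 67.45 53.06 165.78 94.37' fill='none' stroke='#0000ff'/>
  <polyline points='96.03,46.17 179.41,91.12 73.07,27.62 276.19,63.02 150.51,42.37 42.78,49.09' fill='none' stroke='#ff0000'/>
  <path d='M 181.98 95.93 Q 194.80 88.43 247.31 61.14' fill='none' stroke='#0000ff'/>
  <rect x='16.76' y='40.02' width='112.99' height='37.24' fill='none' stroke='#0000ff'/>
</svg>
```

G21
G90
G00 X126.86 Y53.66
M4 S456
G01 X116.41 Y63.00 F2140
G01 X122.06 Y75.82
G01 X136.01 Y74.41
G01 X138.97 Y60.71
G01 X126.86 Y53.66
M5
G00 X216.57 Y20.90
M4 S456
G01 X244.97 Y90.34 F2140
G01 X46.01 Y48.35
G01 X27.14 Y40.73
G01 X234.78 Y94.46
G01 X185.47 Y74.75
G01 X216.57 Y20.90
M5
G00 X145.04 Y63.14
M4 S273
G01 X142.30 Y79.10 F2790
G01 X153.07 Y91.20
G01 X169.24 Y90.32
G01 X178.63 Y77.13
G01 X174.18 Y61.56
G01 X159.23 Y55.34
G01 X145.04 Y63.14
M5
G00 X130.46 Y75.74
M4 S273
G01 X254.54 Y75.74 F2790
G01 X254.54 Y54.97
G01 X130.46 Y54.97
G01 X130.46 Y75.74
M5
G00 X13.86 Y86.33
M4 S456
G01 X37.09 Y73.42 F2140
G01 X63.89 Y59.70
G01 X94.27 Y45.18
G01 X128.24 Y29.86
G01 X165.78 Y13.74
M5
G00 X96.03 Y61.94
M4 S273
G01 X179.41 Y16.99 F2790
G01 X73.07 Y80.49
G01 X276.19 Y45.09
G01 X150.51 Y65.74
G01 X42.78 Y59.02
M5
G00 X181.98 Y12.18
M4 S456
G01 X188.70 Y15.97 F2140
G01 X198.59 Y21.35
G01 X211.65 Y28.30
G01 X227.89 Y36.85
G01 X247.31 Y46.97
M5
G00 X16.76 Y68.09
M4 S456
G01 X129.75 Y68.09 F2140
G01 X129.75 Y30.85
G01 X16.76 Y30.85
G01 X16.76 Y68.09
M5
G00 X0.00 Y0.00

Since the viewBox matches the mm dimensions, user units are millimetres directly. The only transform is the Y-flip y_m = 108.11 − y_svg.

Shape 1 is a regular polygon drawn with `<polygon>`. Its stroke #0000ff means score at S456, F2140. After flipping Y the toolpath is (126.86,53.66) → (116.41,63.00) → (122.06,75.82) → (136.01,74.41) → (138.97,60.71) → (126.86,53.66), returning to the start.

Shape 2 is a closed polygon drawn with `<polygon>`. Its stroke #0000ff means score at S456, F2140. After flipping Y the toolpath is (216.57,20.90) → (244.97,90.34) → (46.01,48.35) → (27.14,40.73) → (234.78,94.46) → (185.47,74.75) → (216.57,20.90), returning to the start.

Shape 3 is a regular polygon drawn with `<path>`. Its stroke #ff0000 means engrave at S273, F2790. After flipping Y the toolpath is (145.04,63.14) → (142.30,79.10) → (153.07,91.20) → (169.24,90.32) → (178.63,77.13) → (174.18,61.56) → (159.23,55.34) → (145.04,63.14), returning to the start.

Shape 4 is a rectangle drawn with `<rect>`. Its stroke #ff0000 means engrave at S273, F2790. After flipping Y the toolpath is (130.46,75.74) → (254.54,75.74) → (254.54,54.97) → (130.46,54.97) → (130.46,75.74), returning to the start.

Shape 5 is a quadratic bezier drawn with `<path>`. Its stroke #0000ff means score at S456, F2140. After flipping Y the toolpath is (13.86,86.33) → (37.09,73.42) → (63.89,59.70) → (94.27,45.18) → (128.24,29.86) → (165.78,13.74).

Shape 6 is a open polyline drawn with `<polyline>`. Its stroke #ff0000 means engrave at S273, F2790. After flipping Y the toolpath is (96.03,61.94) → (179.41,16.99) → (73.07,80.49) → (276.19,45.09) → (150.51,65.74) → (42.78,59.02).

Shape 7 is a quadratic bezier drawn with `<path>`. Its stroke #0000ff means score at S456, F2140. After flipping Y the toolpath is (181.98,12.18) → (188.70,15.97) → (198.59,21.35) → (211.65,28.30) → (227.89,36.85) → (247.31,46.97).

Shape 8 is a rectangle drawn with `<rect>`. Its stroke #0000ff means score at S456, F2140. After flipping Y the toolpath is (16.76,68.09) → (129.75,68.09) → (129.75,30.85) → (16.76,30.85) → (16.76,68.09), returning to the start.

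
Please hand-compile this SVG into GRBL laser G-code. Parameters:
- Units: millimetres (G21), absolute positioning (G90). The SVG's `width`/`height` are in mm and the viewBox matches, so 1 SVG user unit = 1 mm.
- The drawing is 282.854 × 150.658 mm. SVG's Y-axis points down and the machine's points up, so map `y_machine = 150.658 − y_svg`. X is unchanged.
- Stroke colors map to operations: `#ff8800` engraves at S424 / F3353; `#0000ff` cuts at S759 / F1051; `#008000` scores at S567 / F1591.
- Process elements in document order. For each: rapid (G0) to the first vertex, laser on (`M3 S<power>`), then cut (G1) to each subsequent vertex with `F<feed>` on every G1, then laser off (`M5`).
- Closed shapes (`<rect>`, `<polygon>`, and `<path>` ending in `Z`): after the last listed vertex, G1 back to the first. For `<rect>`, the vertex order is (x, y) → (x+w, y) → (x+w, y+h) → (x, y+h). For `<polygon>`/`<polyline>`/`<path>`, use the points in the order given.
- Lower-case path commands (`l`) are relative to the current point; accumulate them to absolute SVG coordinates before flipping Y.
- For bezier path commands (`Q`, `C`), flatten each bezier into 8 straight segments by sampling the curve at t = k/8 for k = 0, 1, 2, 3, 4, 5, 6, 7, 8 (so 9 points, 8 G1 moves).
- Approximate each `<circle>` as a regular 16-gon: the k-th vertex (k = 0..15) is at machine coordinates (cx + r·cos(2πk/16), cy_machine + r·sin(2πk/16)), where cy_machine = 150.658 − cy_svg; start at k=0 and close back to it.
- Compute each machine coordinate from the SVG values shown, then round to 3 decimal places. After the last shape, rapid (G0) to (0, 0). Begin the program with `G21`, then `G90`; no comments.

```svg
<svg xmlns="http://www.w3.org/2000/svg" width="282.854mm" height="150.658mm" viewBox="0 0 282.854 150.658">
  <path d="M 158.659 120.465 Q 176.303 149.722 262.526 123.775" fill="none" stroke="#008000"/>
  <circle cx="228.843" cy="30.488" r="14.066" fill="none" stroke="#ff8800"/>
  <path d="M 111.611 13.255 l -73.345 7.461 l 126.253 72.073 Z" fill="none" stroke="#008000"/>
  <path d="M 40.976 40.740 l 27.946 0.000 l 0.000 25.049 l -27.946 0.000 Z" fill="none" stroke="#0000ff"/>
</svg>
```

G21
G90
G0 X158.659 Y30.193
M3 S567
G1 X164.142 Y23.741 F1591
G1 X171.767 Y19.015 F1591
G1 X181.536 Y16.013 F1591
G1 X193.448 Y14.737 F1591
G1 X207.503 Y15.186 F1591
G1 X223.701 Y17.360 F1591
G1 X242.042 Y21.259 F1591
G1 X262.526 Y26.883 F1591
M5
G0 X242.909 Y120.170
M3 S424
G1 X241.838 Y125.553 F3353
G1 X238.789 Y130.116 F3353
G1 X234.226 Y133.165 F3353
G1 X228.843 Y134.236 F3353
G1 X223.460 Y133.165 F3353
G1 X218.897 Y130.116 F3353
G1 X215.848 Y125.553 F3353
G1 X214.777 Y120.170 F3353
G1 X215.848 Y114.787 F3353
G1 X218.897 Y110.224 F3353
G1 X223.460 Y107.175 F3353
G1 X228.843 Y106.104 F3353
G1 X234.226 Y107.175 F3353
G1 X238.789 Y110.224 F3353
G1 X241.838 Y114.787 F3353
G1 X242.909 Y120.170 F3353
M5
G0 X111.611 Y137.403
M3 S567
G1 X38.266 Y129.942 F1591
G1 X164.519 Y57.869 F1591
G1 X111.611 Y137.403 F1591
M5
G0 X40.976 Y109.918
M3 S759
G1 X68.922 Y109.918 F1051
G1 X68.922 Y84.869 F1051
G1 X40.976 Y84.869 F1051
G1 X40.976 Y109.918 F1051
M5
G0 X0.000 Y0.000

1 u = 1 mm; y_m = 150.658 − y.

[1] `<path>` quadratic bezier, #008000→score S567 F1591: (158.659,30.193) → (164.142,23.741) → (171.767,19.015) → (181.536,16.013) → (193.448,14.737) → (207.503,15.186) → (223.701,17.360) → (242.042,21.259) → (262.526,26.883)

[2] `<circle>` circle, #ff8800→engrave S424 F3353: (242.909,120.170) → (241.838,125.553) → (238.789,130.116) → (234.226,133.165) → (228.843,134.236) → (223.460,133.165) → (218.897,130.116) → (215.848,125.553) → (214.777,120.170) → (215.848,114.787) → (218.897,110.224) → (223.460,107.175) → (228.843,106.104) → (234.226,107.175) → (238.789,110.224) → (241.838,114.787) → (242.909,120.170) (closed)

[3] `<path>` closed polygon, #008000→score S567 F1591: (111.611,137.403) → (38.266,129.942) → (164.519,57.869) → (111.611,137.403) (closed)

[4] `<path>` rectangle, #0000ff→cut S759 F1051: (40.976,109.918) → (68.922,109.918) → (68.922,84.869) → (40.976,84.869) → (40.976,109.918) (closed)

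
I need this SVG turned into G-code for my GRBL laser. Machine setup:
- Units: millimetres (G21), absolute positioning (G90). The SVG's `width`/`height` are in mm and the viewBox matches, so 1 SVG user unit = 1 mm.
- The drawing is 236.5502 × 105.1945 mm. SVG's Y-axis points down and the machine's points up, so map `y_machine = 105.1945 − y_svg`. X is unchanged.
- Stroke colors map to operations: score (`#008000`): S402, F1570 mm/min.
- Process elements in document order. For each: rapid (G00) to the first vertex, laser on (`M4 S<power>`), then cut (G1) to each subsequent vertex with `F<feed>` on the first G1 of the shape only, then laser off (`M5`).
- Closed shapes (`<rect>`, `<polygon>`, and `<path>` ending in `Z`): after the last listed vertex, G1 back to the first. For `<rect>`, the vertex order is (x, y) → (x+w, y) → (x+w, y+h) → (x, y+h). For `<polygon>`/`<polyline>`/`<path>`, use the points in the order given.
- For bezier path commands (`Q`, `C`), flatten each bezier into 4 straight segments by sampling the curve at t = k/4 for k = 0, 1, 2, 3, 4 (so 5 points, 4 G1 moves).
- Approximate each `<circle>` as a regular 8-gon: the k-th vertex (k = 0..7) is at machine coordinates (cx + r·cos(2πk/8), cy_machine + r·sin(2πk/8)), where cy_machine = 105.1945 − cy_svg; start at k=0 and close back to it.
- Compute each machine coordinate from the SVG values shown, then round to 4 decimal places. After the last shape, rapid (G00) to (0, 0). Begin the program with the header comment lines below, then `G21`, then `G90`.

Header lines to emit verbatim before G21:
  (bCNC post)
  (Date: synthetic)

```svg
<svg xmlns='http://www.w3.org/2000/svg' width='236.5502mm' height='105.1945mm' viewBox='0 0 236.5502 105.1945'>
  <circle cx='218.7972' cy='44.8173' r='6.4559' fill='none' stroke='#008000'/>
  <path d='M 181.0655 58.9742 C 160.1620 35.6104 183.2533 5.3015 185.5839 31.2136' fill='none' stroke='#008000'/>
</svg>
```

(bCNC post)
(Date: synthetic)
G21
G90
G00 X225.2531 Y60.3772
M4 S402
G1 X223.3622 Y64.9422 F1570
G1 X218.7972 Y66.8331
G1 X214.2322 Y64.9422
G1 X212.3413 Y60.3772
G1 X214.2322 Y55.8122
G1 X218.7972 Y53.9213
G1 X223.3622 Y55.8122
G1 X225.2531 Y60.3772
M5
G00 X181.0655 Y46.2203
M4 S402
G1 X172.6251 Y64.0584 F1570
G1 X174.6119 Y78.5791
G1 X180.9551 Y83.8605
G1 X185.5839 Y73.9809
M5
G00 X0.0000 Y0.0000

Since the viewBox matches the mm dimensions, user units are millimetres directly. The only transform is the Y-flip y_m = 105.1945 − y_svg.

Shape 1 is a circle drawn with `<circle>`. Its stroke #008000 means score at S402, F1570. After flipping Y the toolpath is (225.2531,60.3772) → (223.3622,64.9422) → (218.7972,66.8331) → (214.2322,64.9422) → (212.3413,60.3772) → (214.2322,55.8122) → (218.7972,53.9213) → (223.3622,55.8122) → (225.2531,60.3772), returning to the start.

Shape 2 is a cubic bezier drawn with `<path>`. Its stroke #008000 means score at S402, F1570. After flipping Y the toolpath is (181.0655,46.2203) → (172.6251,64.0584) → (174.6119,78.5791) → (180.9551,83.8605) → (185.5839,73.9809).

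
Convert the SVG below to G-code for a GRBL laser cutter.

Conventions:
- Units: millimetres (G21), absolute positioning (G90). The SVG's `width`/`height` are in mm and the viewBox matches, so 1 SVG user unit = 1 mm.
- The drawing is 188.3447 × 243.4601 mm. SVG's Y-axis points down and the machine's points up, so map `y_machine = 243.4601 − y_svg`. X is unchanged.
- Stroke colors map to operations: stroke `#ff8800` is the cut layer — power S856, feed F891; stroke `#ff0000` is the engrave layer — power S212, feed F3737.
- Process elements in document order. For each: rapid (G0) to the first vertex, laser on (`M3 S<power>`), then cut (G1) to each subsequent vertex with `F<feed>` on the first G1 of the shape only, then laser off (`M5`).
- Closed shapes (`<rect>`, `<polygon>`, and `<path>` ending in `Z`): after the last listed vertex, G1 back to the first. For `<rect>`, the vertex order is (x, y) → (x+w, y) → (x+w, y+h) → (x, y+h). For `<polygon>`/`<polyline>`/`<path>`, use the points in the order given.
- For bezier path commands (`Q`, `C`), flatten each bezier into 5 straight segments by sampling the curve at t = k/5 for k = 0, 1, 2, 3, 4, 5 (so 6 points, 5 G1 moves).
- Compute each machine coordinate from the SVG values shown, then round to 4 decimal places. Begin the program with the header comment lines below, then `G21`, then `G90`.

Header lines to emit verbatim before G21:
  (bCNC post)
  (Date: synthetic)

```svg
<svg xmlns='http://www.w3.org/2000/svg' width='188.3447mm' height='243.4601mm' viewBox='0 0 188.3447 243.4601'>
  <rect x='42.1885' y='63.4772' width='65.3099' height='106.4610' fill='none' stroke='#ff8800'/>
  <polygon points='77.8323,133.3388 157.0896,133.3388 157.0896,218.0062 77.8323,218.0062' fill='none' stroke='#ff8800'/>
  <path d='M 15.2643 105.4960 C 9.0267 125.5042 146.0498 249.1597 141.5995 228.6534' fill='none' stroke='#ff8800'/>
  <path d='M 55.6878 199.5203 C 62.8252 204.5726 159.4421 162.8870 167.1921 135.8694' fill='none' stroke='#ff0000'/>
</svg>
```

1 u = 1 mm; y_m = 243.4601 − y.

[1] `<rect>` rectangle, #ff8800→cut S856 F891: (42.1885,179.9829) → (107.4984,179.9829) → (107.4984,73.5219) → (42.1885,73.5219) → (42.1885,179.9829) (closed)

[2] `<polygon>` rectangle, #ff8800→cut S856 F891: (77.8323,110.1213) → (157.0896,110.1213) → (157.0896,25.4539) → (77.8323,25.4539) → (77.8323,110.1213) (closed)

[3] `<path>` cubic bezier, #ff8800→cut S856 F891: (15.2643,137.9641) → (26.4352,115.5040) → (58.3213,80.0633) → (97.2556,43.5370) → (129.5707,17.8199) → (141.5995,14.8067)

[4] `<path>` cubic bezier, #ff0000→engrave S212 F3737: (55.6878,43.9398) → (69.2810,46.0257) → (95.7887,56.3813) → (126.6502,72.0589) → (153.3048,90.1112) → (167.1921,107.5907)

(bCNC post)
(Date: synthetic)
G21
G90
G0 X42.1885 Y179.9829
M3 S856
G1 X107.4984 Y179.9829 F891
G1 X107.4984 Y73.5219
G1 X42.1885 Y73.5219
G1 X42.1885 Y179.9829
M5
G0 X77.8323 Y110.1213
M3 S856
G1 X157.0896 Y110.1213 F891
G1 X157.0896 Y25.4539
G1 X77.8323 Y25.4539
G1 X77.8323 Y110.1213
M5
G0 X15.2643 Y137.9641
M3 S856
G1 X26.4352 Y115.5040 F891
G1 X58.3213 Y80.0633
G1 X97.2556 Y43.5370
G1 X129.5707 Y17.8199
G1 X141.5995 Y14.8067
M5
G0 X55.6878 Y43.9398
M3 S212
G1 X69.2810 Y46.0257 F3737
G1 X95.7887 Y56.3813
G1 X126.6502 Y72.0589
G1 X153.3048 Y90.1112
G1 X167.1921 Y107.5907
M5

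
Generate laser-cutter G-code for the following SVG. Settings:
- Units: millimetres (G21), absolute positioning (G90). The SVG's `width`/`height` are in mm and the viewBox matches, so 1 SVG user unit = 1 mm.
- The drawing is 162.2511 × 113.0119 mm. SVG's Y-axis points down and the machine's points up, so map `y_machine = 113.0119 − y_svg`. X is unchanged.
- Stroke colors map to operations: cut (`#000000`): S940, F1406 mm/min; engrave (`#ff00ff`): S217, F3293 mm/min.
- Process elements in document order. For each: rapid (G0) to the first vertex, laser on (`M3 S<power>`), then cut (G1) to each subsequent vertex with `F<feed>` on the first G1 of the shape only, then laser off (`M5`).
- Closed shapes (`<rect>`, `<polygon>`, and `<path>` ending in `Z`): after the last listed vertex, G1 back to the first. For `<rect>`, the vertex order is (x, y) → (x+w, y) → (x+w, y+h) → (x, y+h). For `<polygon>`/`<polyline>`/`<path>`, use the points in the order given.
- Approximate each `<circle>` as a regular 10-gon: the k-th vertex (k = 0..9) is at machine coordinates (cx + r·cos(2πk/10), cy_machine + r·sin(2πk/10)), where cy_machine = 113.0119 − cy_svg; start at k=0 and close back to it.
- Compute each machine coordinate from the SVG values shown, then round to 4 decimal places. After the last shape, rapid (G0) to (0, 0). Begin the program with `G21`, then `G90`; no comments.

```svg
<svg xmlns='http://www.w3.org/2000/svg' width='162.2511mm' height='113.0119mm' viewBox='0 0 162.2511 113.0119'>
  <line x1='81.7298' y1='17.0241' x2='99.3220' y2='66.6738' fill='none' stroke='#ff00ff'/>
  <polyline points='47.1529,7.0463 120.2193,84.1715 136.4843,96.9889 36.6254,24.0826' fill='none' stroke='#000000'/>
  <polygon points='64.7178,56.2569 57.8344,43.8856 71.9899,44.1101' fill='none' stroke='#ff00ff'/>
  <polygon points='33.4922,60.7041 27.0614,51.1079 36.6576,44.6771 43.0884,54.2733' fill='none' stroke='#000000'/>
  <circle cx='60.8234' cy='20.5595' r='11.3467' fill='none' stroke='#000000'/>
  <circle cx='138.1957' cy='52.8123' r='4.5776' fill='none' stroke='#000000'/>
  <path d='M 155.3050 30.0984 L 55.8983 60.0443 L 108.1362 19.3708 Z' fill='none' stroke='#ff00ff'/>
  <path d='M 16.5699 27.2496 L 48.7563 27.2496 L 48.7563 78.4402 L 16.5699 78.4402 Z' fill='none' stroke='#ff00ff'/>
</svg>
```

G21
G90
G0 X81.7298 Y95.9878
M3 S217
G1 X99.3220 Y46.3381 F3293
M5
G0 X47.1529 Y105.9656
M3 S940
G1 X120.2193 Y28.8404 F1406
G1 X136.4843 Y16.0230
G1 X36.6254 Y88.9293
M5
G0 X64.7178 Y56.7550
M3 S217
G1 X57.8344 Y69.1263 F3293
G1 X71.9899 Y68.9018
G1 X64.7178 Y56.7550
M5
G0 X33.4922 Y52.3078
M3 S940
G1 X27.0614 Y61.9040 F1406
G1 X36.6576 Y68.3348
G1 X43.0884 Y58.7386
G1 X33.4922 Y52.3078
M5
G0 X72.1701 Y92.4524
M3 S940
G1 X70.0031 Y99.1218 F1406
G1 X64.3297 Y103.2438
G1 X57.3171 Y103.2438
G1 X51.6437 Y99.1218
G1 X49.4767 Y92.4524
G1 X51.6437 Y85.7830
G1 X57.3171 Y81.6610
G1 X64.3297 Y81.6610
G1 X70.0031 Y85.7830
G1 X72.1701 Y92.4524
M5
G0 X142.7733 Y60.1996
M3 S940
G1 X141.8991 Y62.8902 F1406
G1 X139.6103 Y64.5532
G1 X136.7811 Y64.5532
G1 X134.4923 Y62.8902
G1 X133.6181 Y60.1996
G1 X134.4923 Y57.5090
G1 X136.7811 Y55.8460
G1 X139.6103 Y55.8460
G1 X141.8991 Y57.5090
G1 X142.7733 Y60.1996
M5
G0 X155.3050 Y82.9135
M3 S217
G1 X55.8983 Y52.9676 F3293
G1 X108.1362 Y93.6411
G1 X155.3050 Y82.9135
M5
G0 X16.5699 Y85.7623
M3 S217
G1 X48.7563 Y85.7623 F3293
G1 X48.7563 Y34.5717
G1 X16.5699 Y34.5717
G1 X16.5699 Y85.7623
M5
G0 X0.0000 Y0.0000

Since the viewBox matches the mm dimensions, user units are millimetres directly. The only transform is the Y-flip y_m = 113.0119 − y_svg.

Shape 1 is a line segment drawn with `<line>`. Its stroke #ff00ff means engrave at S217, F3293. After flipping Y the toolpath is (81.7298,95.9878) → (99.3220,46.3381).

Shape 2 is a open polyline drawn with `<polyline>`. Its stroke #000000 means cut at S940, F1406. After flipping Y the toolpath is (47.1529,105.9656) → (120.2193,28.8404) → (136.4843,16.0230) → (36.6254,88.9293).

Shape 3 is a regular polygon drawn with `<polygon>`. Its stroke #ff00ff means engrave at S217, F3293. After flipping Y the toolpath is (64.7178,56.7550) → (57.8344,69.1263) → (71.9899,68.9018) → (64.7178,56.7550), returning to the start.

Shape 4 is a regular polygon drawn with `<polygon>`. Its stroke #000000 means cut at S940, F1406. After flipping Y the toolpath is (33.4922,52.3078) → (27.0614,61.9040) → (36.6576,68.3348) → (43.0884,58.7386) → (33.4922,52.3078), returning to the start.

Shape 5 is a circle drawn with `<circle>`. Its stroke #000000 means cut at S940, F1406. After flipping Y the toolpath is (72.1701,92.4524) → (70.0031,99.1218) → (64.3297,103.2438) → (57.3171,103.2438) → (51.6437,99.1218) → (49.4767,92.4524) → (51.6437,85.7830) → (57.3171,81.6610) → (64.3297,81.6610) → (70.0031,85.7830) → (72.1701,92.4524), returning to the start.

Shape 6 is a circle drawn with `<circle>`. Its stroke #000000 means cut at S940, F1406. After flipping Y the toolpath is (142.7733,60.1996) → (141.8991,62.8902) → (139.6103,64.5532) → (136.7811,64.5532) → (134.4923,62.8902) → (133.6181,60.1996) → (134.4923,57.5090) → (136.7811,55.8460) → (139.6103,55.8460) → (141.8991,57.5090) → (142.7733,60.1996), returning to the start.

Shape 7 is a closed polygon drawn with `<path>`. Its stroke #ff00ff means engrave at S217, F3293. After flipping Y the toolpath is (155.3050,82.9135) → (55.8983,52.9676) → (108.1362,93.6411) → (155.3050,82.9135), returning to the start.

Shape 8 is a rectangle drawn with `<path>`. Its stroke #ff00ff means engrave at S217, F3293. After flipping Y the toolpath is (16.5699,85.7623) → (48.7563,85.7623) → (48.7563,34.5717) → (16.5699,34.5717) → (16.5699,85.7623), returning to the start.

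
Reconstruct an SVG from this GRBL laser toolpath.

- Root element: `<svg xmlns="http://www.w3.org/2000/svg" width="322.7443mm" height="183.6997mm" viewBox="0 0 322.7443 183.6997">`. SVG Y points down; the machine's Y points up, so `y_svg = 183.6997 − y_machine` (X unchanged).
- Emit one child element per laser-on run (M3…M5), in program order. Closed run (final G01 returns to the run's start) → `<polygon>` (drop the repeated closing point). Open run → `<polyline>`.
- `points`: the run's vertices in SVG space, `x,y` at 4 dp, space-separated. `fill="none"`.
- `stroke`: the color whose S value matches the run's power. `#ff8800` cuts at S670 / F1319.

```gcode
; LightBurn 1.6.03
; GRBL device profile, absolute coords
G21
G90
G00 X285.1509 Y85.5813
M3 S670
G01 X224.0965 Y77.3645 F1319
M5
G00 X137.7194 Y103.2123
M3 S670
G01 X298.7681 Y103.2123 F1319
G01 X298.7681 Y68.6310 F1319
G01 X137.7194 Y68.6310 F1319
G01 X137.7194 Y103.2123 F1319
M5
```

<svg xmlns="http://www.w3.org/2000/svg" width="322.7443mm" height="183.6997mm" viewBox="0 0 322.7443 183.6997">
  <polyline points="285.1509,98.1184 224.0965,106.3352" fill="none" stroke="#ff8800"/>
  <polygon points="137.7194,80.4874 298.7681,80.4874 298.7681,115.0687 137.7194,115.0687" fill="none" stroke="#ff8800"/>
</svg>

Each laser-on run becomes one SVG element. Flip Y back into SVG space with y_svg = 183.6997 − y_machine. Every run uses S670, so all elements get stroke `#ff8800` (cut).

Run 1: The run is open, so emit a `<polyline>` with points (Y-flipped): 285.1509,98.1184 224.0965,106.3352.

Run 2: The run returns to its start, so emit a `<polygon>` with points (Y-flipped): 137.7194,80.4874 298.7681,80.4874 298.7681,115.0687 137.7194,115.0687.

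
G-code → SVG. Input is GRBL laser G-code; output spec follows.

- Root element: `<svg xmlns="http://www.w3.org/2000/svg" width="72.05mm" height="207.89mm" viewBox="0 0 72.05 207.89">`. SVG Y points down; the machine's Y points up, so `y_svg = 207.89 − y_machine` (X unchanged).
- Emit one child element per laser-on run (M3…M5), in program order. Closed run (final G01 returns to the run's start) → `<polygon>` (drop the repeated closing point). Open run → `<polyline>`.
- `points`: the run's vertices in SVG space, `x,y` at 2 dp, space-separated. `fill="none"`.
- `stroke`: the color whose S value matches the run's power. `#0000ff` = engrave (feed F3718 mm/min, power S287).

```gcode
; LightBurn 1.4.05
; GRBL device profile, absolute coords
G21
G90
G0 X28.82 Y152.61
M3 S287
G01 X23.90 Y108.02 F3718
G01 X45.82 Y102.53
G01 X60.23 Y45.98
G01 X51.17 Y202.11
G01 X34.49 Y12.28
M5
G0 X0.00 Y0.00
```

<svg xmlns="http://www.w3.org/2000/svg" width="72.05mm" height="207.89mm" viewBox="0 0 72.05 207.89">
  <polyline points="28.82,55.28 23.90,99.87 45.82,105.36 60.23,161.91 51.17,5.78 34.49,195.61" fill="none" stroke="#0000ff"/>
</svg>

Each laser-on run becomes one SVG element. Flip Y back into SVG space with y_svg = 207.89 − y_machine. Every run uses S287, so all elements get stroke `#0000ff` (engrave).

Run 1: The run is open, so emit a `<polyline>` with points (Y-flipped): 28.82,55.28 23.90,99.87 45.82,105.36 60.23,161.91 51.17,5.78 34.49,195.61.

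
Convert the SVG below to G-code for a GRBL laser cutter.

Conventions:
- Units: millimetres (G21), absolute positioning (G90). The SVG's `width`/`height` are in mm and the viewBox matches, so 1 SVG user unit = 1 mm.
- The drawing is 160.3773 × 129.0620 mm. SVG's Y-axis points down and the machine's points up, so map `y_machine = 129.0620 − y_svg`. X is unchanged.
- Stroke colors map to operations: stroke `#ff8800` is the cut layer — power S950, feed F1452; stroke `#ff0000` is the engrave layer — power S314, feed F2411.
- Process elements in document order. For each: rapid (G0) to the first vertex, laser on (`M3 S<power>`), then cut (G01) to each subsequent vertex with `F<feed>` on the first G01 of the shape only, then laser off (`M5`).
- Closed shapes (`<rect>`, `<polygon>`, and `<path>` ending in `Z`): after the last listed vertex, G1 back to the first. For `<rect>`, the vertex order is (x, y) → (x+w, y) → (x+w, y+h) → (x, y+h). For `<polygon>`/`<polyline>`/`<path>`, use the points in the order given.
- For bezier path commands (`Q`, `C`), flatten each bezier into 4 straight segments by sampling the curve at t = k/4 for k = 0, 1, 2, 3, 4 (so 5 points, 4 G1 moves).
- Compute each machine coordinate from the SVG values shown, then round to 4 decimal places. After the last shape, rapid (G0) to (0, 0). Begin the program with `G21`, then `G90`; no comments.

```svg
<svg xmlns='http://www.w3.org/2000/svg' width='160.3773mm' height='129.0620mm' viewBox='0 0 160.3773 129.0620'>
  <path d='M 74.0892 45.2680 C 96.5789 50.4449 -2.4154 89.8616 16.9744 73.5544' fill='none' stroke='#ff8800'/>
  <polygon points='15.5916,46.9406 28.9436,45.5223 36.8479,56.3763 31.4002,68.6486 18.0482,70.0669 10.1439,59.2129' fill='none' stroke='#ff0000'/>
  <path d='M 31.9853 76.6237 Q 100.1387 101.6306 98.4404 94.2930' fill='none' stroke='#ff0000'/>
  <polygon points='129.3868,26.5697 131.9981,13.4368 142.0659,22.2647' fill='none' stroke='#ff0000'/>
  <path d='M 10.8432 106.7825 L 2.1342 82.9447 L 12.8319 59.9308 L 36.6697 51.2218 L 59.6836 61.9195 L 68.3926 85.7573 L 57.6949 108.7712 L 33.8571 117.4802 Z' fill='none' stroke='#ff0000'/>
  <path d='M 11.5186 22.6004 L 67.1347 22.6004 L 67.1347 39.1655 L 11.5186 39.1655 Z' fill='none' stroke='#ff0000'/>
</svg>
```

Since the viewBox matches the mm dimensions, user units are millimetres directly. The only transform is the Y-flip y_m = 129.0620 − y_svg.

Shape 1 is a cubic bezier drawn with `<path>`. Its stroke #ff8800 means cut at S950, F1452. After flipping Y the toolpath is (74.0892,83.7940) → (71.9262,74.8970) → (46.6943,61.5943) → (20.8811,52.3197) → (16.9744,55.5076).

Shape 2 is a regular polygon drawn with `<polygon>`. Its stroke #ff0000 means engrave at S314, F2411. After flipping Y the toolpath is (15.5916,82.1214) → (28.9436,83.5397) → (36.8479,72.6857) → (31.4002,60.4134) → (18.0482,58.9951) → (10.1439,69.8491) → (15.5916,82.1214), returning to the start.

Shape 3 is a quadratic bezier drawn with `<path>`. Its stroke #ff0000 means engrave at S314, F2411. After flipping Y the toolpath is (31.9853,52.4383) → (61.6963,41.9564) → (82.6758,35.5175) → (94.9238,33.1217) → (98.4404,34.7690).

Shape 4 is a regular polygon drawn with `<polygon>`. Its stroke #ff0000 means engrave at S314, F2411. After flipping Y the toolpath is (129.3868,102.4923) → (131.9981,115.6252) → (142.0659,106.7973) → (129.3868,102.4923), returning to the start.

Shape 5 is a regular polygon drawn with `<path>`. Its stroke #ff0000 means engrave at S314, F2411. After flipping Y the toolpath is (10.8432,22.2795) → (2.1342,46.1173) → (12.8319,69.1312) → (36.6697,77.8402) → (59.6836,67.1425) → (68.3926,43.3047) → (57.6949,20.2908) → (33.8571,11.5818) → (10.8432,22.2795), returning to the start.

Shape 6 is a rectangle drawn with `<path>`. Its stroke #ff0000 means engrave at S314, F2411. After flipping Y the toolpath is (11.5186,106.4616) → (67.1347,106.4616) → (67.1347,89.8965) → (11.5186,89.8965) → (11.5186,106.4616), returning to the start.

G21
G90
G0 X74.0892 Y83.7940
M3 S950
G01 X71.9262 Y74.8970 F1452
G01 X46.6943 Y61.5943
G01 X20.8811 Y52.3197
G01 X16.9744 Y55.5076
M5
G0 X15.5916 Y82.1214
M3 S314
G01 X28.9436 Y83.5397 F2411
G01 X36.8479 Y72.6857
G01 X31.4002 Y60.4134
G01 X18.0482 Y58.9951
G01 X10.1439 Y69.8491
G01 X15.5916 Y82.1214
M5
G0 X31.9853 Y52.4383
M3 S314
G01 X61.6963 Y41.9564 F2411
G01 X82.6758 Y35.5175
G01 X94.9238 Y33.1217
G01 X98.4404 Y34.7690
M5
G0 X129.3868 Y102.4923
M3 S314
G01 X131.9981 Y115.6252 F2411
G01 X142.0659 Y106.7973
G01 X129.3868 Y102.4923
M5
G0 X10.8432 Y22.2795
M3 S314
G01 X2.1342 Y46.1173 F2411
G01 X12.8319 Y69.1312
G01 X36.6697 Y77.8402
G01 X59.6836 Y67.1425
G01 X68.3926 Y43.3047
G01 X57.6949 Y20.2908
G01 X33.8571 Y11.5818
G01 X10.8432 Y22.2795
M5
G0 X11.5186 Y106.4616
M3 S314
G01 X67.1347 Y106.4616 F2411
G01 X67.1347 Y89.8965
G01 X11.5186 Y89.8965
G01 X11.5186 Y106.4616
M5
G0 X0.0000 Y0.0000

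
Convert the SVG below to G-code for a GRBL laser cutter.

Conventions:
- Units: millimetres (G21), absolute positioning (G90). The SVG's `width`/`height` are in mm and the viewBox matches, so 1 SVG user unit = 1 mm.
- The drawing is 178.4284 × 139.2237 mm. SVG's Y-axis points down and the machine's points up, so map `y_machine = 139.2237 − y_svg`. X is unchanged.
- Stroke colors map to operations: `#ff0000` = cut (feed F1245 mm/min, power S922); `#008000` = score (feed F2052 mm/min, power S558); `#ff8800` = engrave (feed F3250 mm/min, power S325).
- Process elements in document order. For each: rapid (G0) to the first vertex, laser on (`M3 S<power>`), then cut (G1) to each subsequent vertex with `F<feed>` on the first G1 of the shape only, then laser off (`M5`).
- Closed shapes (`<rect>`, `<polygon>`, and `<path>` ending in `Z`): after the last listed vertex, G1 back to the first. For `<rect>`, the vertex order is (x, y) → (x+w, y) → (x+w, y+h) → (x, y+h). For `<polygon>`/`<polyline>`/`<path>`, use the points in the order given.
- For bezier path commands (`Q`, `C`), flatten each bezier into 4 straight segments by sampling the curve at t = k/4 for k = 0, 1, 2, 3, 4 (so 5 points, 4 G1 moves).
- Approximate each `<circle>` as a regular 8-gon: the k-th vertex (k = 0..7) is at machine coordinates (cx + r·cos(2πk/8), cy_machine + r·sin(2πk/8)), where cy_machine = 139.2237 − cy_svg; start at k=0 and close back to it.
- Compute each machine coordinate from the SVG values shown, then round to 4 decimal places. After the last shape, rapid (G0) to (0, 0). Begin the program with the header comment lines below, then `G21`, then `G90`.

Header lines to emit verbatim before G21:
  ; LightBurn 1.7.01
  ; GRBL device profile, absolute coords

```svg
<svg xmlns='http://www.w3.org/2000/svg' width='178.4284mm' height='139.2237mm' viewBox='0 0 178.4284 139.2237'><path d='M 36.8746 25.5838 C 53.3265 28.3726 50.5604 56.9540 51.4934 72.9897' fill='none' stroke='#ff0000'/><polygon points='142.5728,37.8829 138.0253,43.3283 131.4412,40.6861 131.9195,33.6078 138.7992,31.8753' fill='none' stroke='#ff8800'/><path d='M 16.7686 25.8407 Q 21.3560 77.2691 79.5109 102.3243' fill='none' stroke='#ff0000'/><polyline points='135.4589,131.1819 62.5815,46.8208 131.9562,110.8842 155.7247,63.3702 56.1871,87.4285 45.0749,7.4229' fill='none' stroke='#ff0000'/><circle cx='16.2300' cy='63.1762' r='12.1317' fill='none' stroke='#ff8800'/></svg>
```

Since the viewBox matches the mm dimensions, user units are millimetres directly. The only transform is the Y-flip y_m = 139.2237 − y_svg.

Shape 1 is a cubic bezier drawn with `<path>`. Its stroke #ff0000 means cut at S922, F1245. After flipping Y the toolpath is (36.8746,113.6399) → (45.9682,107.3112) → (50.0036,94.9045) → (51.1292,80.0141) → (51.4934,66.2340).

Shape 2 is a regular polygon drawn with `<polygon>`. Its stroke #ff8800 means engrave at S325, F3250. After flipping Y the toolpath is (142.5728,101.3408) → (138.0253,95.8954) → (131.4412,98.5376) → (131.9195,105.6159) → (138.7992,107.3484) → (142.5728,101.3408), returning to the start.

Shape 3 is a quadratic bezier drawn with `<path>`. Its stroke #ff0000 means cut at S922, F1245. After flipping Y the toolpath is (16.7686,113.3830) → (22.4103,89.3171) → (34.7479,68.5479) → (53.7814,51.0753) → (79.5109,36.8994).

Shape 4 is a open polyline drawn with `<polyline>`. Its stroke #ff0000 means cut at S922, F1245. After flipping Y the toolpath is (135.4589,8.0418) → (62.5815,92.4029) → (131.9562,28.3395) → (155.7247,75.8535) → (56.1871,51.7952) → (45.0749,131.8008).

Shape 5 is a circle drawn with `<circle>`. Its stroke #ff8800 means engrave at S325, F3250. After flipping Y the toolpath is (28.3617,76.0475) → (24.8084,84.6259) → (16.2300,88.1792) → (7.6516,84.6259) → (4.0983,76.0475) → (7.6516,67.4691) → (16.2300,63.9158) → (24.8084,67.4691) → (28.3617,76.0475), returning to the start.

; LightBurn 1.7.01
; GRBL device profile, absolute coords
G21
G90
G0 X36.8746 Y113.6399
M3 S922
G1 X45.9682 Y107.3112 F1245
G1 X50.0036 Y94.9045
G1 X51.1292 Y80.0141
G1 X51.4934 Y66.2340
M5
G0 X142.5728 Y101.3408
M3 S325
G1 X138.0253 Y95.8954 F3250
G1 X131.4412 Y98.5376
G1 X131.9195 Y105.6159
G1 X138.7992 Y107.3484
G1 X142.5728 Y101.3408
M5
G0 X16.7686 Y113.3830
M3 S922
G1 X22.4103 Y89.3171 F1245
G1 X34.7479 Y68.5479
G1 X53.7814 Y51.0753
G1 X79.5109 Y36.8994
M5
G0 X135.4589 Y8.0418
M3 S922
G1 X62.5815 Y92.4029 F1245
G1 X131.9562 Y28.3395
G1 X155.7247 Y75.8535
G1 X56.1871 Y51.7952
G1 X45.0749 Y131.8008
M5
G0 X28.3617 Y76.0475
M3 S325
G1 X24.8084 Y84.6259 F3250
G1 X16.2300 Y88.1792
G1 X7.6516 Y84.6259
G1 X4.0983 Y76.0475
G1 X7.6516 Y67.4691
G1 X16.2300 Y63.9158
G1 X24.8084 Y67.4691
G1 X28.3617 Y76.0475
M5
G0 X0.0000 Y0.0000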